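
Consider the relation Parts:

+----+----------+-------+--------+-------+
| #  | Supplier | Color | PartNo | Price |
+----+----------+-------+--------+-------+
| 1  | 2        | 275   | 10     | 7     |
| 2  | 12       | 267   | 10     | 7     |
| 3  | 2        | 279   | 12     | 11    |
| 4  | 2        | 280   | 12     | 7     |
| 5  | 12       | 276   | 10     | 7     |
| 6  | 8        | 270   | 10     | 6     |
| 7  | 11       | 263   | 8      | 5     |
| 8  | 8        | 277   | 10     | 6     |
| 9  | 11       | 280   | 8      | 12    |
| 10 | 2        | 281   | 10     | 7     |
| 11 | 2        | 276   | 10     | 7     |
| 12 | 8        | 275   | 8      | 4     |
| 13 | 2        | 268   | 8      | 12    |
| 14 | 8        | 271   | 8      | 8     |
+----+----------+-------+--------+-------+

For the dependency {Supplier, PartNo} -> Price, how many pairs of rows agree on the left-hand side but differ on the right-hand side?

(Supplier=2, PartNo=10): all 3 rows agree on Price — 0 pairs.
(Supplier=12, PartNo=10): all 2 rows agree on Price — 0 pairs.
(Supplier=2, PartNo=12): violating pairs (3,4) — 1 pair.
(Supplier=8, PartNo=10): all 2 rows agree on Price — 0 pairs.
(Supplier=11, PartNo=8): violating pairs (7,9) — 1 pair.
(Supplier=8, PartNo=8): violating pairs (12,14) — 1 pair.

3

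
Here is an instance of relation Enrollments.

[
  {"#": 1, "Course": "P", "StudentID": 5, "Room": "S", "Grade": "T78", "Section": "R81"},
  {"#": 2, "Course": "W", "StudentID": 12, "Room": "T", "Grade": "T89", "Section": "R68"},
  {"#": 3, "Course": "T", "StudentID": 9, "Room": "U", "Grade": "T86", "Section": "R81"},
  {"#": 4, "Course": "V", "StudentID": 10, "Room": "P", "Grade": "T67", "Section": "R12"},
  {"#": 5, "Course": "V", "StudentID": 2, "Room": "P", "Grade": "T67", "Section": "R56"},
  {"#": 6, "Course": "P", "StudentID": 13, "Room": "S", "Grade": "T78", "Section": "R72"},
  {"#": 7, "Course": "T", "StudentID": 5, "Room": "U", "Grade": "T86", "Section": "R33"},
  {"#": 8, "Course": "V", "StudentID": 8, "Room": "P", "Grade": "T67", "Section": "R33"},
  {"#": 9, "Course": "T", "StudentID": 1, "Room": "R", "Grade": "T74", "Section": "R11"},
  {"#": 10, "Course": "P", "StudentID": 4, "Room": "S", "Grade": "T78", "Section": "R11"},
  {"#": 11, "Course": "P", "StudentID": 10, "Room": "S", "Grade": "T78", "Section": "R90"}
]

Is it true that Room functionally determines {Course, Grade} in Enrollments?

Room=S: rows 1, 6, 10, 11 → {Course,Grade} = (P, T78), (P, T78), (P, T78), (P, T78) ✓
Room=T: row 2 → {Course,Grade} = (W, T89) ✓
Room=U: rows 3, 7 → {Course,Grade} = (T, T86), (T, T86) ✓
Room=P: rows 4, 5, 8 → {Course,Grade} = (V, T67), (V, T67), (V, T67) ✓
Room=R: row 9 → {Course,Grade} = (T, T74) ✓
Every Room value is associated with a single {Course, Grade} value, so Room -> {Course, Grade} holds.

Yes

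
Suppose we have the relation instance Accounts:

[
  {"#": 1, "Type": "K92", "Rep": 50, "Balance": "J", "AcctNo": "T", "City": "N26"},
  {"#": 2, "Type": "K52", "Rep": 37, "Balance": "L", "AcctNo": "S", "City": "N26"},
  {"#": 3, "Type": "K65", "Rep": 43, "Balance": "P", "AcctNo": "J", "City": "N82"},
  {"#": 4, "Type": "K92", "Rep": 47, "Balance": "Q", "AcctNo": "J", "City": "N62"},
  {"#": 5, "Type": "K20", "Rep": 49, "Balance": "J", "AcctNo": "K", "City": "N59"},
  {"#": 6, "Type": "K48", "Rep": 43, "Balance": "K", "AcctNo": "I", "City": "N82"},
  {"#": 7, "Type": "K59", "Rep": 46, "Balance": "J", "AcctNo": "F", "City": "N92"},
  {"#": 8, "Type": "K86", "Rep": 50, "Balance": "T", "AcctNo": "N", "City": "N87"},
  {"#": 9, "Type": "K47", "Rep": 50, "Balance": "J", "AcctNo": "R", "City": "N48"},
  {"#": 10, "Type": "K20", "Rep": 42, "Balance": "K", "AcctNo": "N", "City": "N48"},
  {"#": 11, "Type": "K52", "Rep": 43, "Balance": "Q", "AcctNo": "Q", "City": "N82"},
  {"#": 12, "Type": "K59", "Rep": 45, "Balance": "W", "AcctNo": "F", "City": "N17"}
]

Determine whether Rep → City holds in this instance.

Rep=50: rows 1, 8, 9 → City takes values {N26, N87, N48} — violation
Rep=37: row 2 → City = N26 ✓
Rep=43: rows 3, 6, 11 → City = N82, N82, N82 ✓
Rep=47: row 4 → City = N62 ✓
Rep=49: row 5 → City = N59 ✓
Rep=46: row 7 → City = N92 ✓
Rep=42: row 10 → City = N48 ✓
Rep=45: row 12 → City = N17 ✓
Two rows agree on Rep but differ on City, so Rep → City does not hold.

No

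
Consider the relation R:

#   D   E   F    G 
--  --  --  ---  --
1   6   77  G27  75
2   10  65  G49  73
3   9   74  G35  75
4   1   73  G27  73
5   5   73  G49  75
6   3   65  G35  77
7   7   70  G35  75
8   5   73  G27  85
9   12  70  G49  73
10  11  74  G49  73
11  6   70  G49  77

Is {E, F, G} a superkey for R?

Yes

All 11 rows have distinct {E, F, G} values, so {E, F, G} → (all attributes) holds and {E, F, G} is a superkey.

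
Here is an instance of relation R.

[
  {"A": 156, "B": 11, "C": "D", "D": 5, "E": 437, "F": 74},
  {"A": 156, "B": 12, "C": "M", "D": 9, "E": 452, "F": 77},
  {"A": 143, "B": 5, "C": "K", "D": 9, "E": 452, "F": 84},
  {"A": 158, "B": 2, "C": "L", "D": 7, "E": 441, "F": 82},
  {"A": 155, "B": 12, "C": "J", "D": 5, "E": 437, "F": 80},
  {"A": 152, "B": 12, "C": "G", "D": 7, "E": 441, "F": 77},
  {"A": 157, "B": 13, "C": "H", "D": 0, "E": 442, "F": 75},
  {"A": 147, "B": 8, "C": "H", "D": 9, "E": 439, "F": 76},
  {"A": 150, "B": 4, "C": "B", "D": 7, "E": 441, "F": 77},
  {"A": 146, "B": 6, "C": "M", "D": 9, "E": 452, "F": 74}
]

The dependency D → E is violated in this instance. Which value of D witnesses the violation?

9

D=5: 2 rows → E = 437, 437 ✓
D=9: 4 rows → E takes values {452, 439} — violation
D=7: 3 rows → E = 441, 441, 441 ✓
D=0: 1 row → E = 442 ✓
The only D value with inconsistent E is D=9.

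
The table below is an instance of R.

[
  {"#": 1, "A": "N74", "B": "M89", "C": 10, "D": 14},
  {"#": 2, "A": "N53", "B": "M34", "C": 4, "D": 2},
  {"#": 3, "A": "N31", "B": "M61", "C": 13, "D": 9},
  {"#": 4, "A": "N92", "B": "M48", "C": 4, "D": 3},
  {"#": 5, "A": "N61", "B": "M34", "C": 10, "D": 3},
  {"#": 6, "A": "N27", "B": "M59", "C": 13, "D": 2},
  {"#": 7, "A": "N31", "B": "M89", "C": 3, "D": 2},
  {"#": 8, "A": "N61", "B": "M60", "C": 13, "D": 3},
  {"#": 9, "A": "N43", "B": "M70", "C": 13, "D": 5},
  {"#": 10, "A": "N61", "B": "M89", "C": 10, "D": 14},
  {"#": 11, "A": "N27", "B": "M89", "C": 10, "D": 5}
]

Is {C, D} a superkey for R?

No

Rows 1 and 10 have the same {C, D} value (C=10, D=14) but are distinct tuples, so {C, D} does not determine every attribute — not a superkey.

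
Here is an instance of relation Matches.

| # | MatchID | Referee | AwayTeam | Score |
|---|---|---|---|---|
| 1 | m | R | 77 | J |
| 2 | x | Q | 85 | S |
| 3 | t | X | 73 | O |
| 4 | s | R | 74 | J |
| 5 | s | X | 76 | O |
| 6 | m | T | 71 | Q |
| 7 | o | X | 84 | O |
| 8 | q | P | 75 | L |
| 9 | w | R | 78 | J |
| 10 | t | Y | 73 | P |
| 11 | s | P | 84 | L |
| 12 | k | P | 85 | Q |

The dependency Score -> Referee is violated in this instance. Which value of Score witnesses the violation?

Q

Score=J: rows 1, 4, 9 → Referee = R, R, R ✓
Score=S: row 2 → Referee = Q ✓
Score=O: rows 3, 5, 7 → Referee = X, X, X ✓
Score=Q: rows 6, 12 → Referee takes values {T, P} — violation
Score=L: rows 8, 11 → Referee = P, P ✓
Score=P: row 10 → Referee = Y ✓
The only Score value with inconsistent Referee is Score=Q.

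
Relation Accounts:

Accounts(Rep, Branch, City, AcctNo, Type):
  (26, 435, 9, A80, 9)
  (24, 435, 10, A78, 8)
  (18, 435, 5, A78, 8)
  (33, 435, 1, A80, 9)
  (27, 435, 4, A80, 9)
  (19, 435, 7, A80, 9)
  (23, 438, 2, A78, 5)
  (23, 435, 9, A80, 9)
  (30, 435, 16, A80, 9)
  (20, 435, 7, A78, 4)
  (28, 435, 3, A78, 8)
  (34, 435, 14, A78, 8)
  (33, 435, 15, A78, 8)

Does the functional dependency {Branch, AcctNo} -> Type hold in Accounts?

(Branch=435, AcctNo=A80): 6 rows → Type = 9, 9, 9, 9, 9, 9 ✓
(Branch=435, AcctNo=A78): 6 rows → Type takes values {8, 4} — violation
(Branch=438, AcctNo=A78): 1 row → Type = 5 ✓
Two rows agree on {Branch, AcctNo} but differ on Type, so {Branch, AcctNo} -> Type does not hold.

No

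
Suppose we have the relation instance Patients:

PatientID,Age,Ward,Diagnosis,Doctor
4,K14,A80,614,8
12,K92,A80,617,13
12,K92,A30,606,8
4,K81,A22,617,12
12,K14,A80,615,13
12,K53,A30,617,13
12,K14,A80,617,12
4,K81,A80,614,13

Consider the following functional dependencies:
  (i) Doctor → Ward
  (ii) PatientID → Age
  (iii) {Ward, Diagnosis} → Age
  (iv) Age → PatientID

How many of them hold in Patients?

(i) Doctor → Ward: Doctor=8: 2 rows → Ward takes values {A80, A30} — violation; Doctor=13: 4 rows → Ward takes values {A80, A30} — violation; Doctor=12: 2 rows → Ward takes values {A22, A80} — violation — fails.
(ii) PatientID → Age: PatientID=4: 3 rows → Age takes values {K14, K81} — violation; PatientID=12: 5 rows → Age takes values {K92, K14, K53} — violation — fails.
(iii) {Ward, Diagnosis} → Age: (Ward=A80, Diagnosis=614): 2 rows → Age takes values {K14, K81} — violation; (Ward=A80, Diagnosis=617): 2 rows → Age takes values {K92, K14} — violation — fails.
(iv) Age → PatientID: Age=K14: 3 rows → PatientID takes values {4, 12} — violation — fails.
None of the 4 dependencies hold.

0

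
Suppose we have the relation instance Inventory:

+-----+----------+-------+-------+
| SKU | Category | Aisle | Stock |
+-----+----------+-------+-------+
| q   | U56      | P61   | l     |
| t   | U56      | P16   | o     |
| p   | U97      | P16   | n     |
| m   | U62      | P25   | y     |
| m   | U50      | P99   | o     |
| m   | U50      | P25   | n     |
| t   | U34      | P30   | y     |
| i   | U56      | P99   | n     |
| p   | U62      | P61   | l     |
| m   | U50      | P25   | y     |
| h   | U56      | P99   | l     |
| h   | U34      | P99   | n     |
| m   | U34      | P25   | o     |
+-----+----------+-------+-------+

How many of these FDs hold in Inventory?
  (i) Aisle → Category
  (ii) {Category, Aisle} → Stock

0

(i) Aisle → Category: Aisle=P61: 2 rows → Category takes values {U56, U62} — violation; Aisle=P16: 2 rows → Category takes values {U56, U97} — violation; Aisle=P25: 4 rows → Category takes values {U62, U50, U34} — violation; Aisle=P99: 4 rows → Category takes values {U50, U56, U34} — violation — fails.
(ii) {Category, Aisle} → Stock: (Category=U50, Aisle=P25): 2 rows → Stock takes values {n, y} — violation; (Category=U56, Aisle=P99): 2 rows → Stock takes values {n, l} — violation — fails.
None of the 2 dependencies hold.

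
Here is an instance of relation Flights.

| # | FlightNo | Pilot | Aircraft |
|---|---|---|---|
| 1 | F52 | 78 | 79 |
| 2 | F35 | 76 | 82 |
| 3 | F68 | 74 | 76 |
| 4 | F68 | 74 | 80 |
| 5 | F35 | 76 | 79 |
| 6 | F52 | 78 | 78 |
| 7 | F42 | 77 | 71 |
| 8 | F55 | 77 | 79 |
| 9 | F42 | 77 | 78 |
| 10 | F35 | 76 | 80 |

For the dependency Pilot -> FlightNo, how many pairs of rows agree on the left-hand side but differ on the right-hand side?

Pilot=78: all 2 rows agree on FlightNo — 0 pairs.
Pilot=76: all 3 rows agree on FlightNo — 0 pairs.
Pilot=74: all 2 rows agree on FlightNo — 0 pairs.
Pilot=77: violating pairs (7,8), (8,9) — 2 pairs.

2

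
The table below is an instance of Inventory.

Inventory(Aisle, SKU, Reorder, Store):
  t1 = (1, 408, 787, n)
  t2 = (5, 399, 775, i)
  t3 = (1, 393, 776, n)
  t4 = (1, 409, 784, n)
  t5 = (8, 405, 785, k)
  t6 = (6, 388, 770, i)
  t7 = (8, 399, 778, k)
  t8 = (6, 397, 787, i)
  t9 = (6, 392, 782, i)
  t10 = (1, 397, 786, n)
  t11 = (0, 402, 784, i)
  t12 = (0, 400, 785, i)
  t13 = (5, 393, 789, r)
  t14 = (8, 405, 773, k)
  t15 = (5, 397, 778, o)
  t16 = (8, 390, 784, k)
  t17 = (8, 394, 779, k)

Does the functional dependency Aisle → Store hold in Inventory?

No

Aisle=1: rows 1, 3, 4, 10 → Store = n, n, n, n ✓
Aisle=5: rows 2, 13, 15 → Store takes values {i, r, o} — violation
Aisle=8: rows 5, 7, 14, 16, 17 → Store = k, k, k, k, k ✓
Aisle=6: rows 6, 8, 9 → Store = i, i, i ✓
Aisle=0: rows 11, 12 → Store = i, i ✓
Two rows agree on Aisle but differ on Store, so Aisle → Store does not hold.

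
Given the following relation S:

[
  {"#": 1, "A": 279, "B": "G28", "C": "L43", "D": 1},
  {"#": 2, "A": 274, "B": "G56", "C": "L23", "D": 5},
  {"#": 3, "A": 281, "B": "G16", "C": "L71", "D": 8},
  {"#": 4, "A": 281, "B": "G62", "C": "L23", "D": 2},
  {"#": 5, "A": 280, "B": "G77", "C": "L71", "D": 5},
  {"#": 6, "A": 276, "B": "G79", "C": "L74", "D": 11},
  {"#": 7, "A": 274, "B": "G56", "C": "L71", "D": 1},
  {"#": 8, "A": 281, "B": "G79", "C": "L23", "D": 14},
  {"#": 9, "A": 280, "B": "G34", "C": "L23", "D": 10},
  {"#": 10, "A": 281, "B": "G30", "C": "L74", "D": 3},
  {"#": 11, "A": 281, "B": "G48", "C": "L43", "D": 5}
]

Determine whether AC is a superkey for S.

No

Rows 4 and 8 have the same AC value (A=281, C=L23) but are distinct tuples, so AC does not determine every attribute — not a superkey.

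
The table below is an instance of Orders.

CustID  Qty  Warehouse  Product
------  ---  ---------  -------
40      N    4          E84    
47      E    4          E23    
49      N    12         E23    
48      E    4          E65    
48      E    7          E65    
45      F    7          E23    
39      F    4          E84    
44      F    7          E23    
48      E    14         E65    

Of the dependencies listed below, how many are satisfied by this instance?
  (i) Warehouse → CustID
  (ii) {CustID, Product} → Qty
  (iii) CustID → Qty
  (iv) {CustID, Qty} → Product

(i) Warehouse → CustID: Warehouse=4: 4 rows → CustID takes values {40, 47, 48, 39} — violation; Warehouse=7: 3 rows → CustID takes values {48, 45, 44} — violation — fails.
(ii) {CustID, Product} → Qty: every LHS value maps to a single RHS value — holds.
(iii) CustID → Qty: every LHS value maps to a single RHS value — holds.
(iv) {CustID, Qty} → Product: every LHS value maps to a single RHS value — holds.
3 of the 4 dependencies hold.

3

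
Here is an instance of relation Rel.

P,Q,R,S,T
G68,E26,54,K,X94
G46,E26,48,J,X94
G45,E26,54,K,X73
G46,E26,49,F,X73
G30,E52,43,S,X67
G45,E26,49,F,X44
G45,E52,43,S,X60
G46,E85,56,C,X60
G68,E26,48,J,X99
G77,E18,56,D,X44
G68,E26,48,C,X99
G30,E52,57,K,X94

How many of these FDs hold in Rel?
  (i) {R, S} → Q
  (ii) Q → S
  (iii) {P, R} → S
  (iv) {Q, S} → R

(i) {R, S} → Q: every LHS value maps to a single RHS value — holds.
(ii) Q → S: Q=E26: 7 rows → S takes values {K, J, F, C} — violation; Q=E52: 3 rows → S takes values {S, K} — violation — fails.
(iii) {P, R} → S: (P=G68, R=48): 2 rows → S takes values {J, C} — violation — fails.
(iv) {Q, S} → R: every LHS value maps to a single RHS value — holds.
2 of the 4 dependencies hold.

2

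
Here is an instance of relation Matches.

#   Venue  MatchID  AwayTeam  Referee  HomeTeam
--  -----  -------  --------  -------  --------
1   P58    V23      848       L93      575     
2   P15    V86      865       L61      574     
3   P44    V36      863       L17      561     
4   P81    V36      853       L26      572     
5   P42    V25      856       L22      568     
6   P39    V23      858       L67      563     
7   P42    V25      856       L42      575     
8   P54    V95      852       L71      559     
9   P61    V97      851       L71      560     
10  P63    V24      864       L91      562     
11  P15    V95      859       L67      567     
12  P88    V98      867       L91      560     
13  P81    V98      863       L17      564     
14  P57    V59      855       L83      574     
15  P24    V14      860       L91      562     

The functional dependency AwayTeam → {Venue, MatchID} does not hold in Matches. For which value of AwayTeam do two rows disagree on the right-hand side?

863

AwayTeam=848: row 1 → {Venue,MatchID} = (P58, V23) ✓
AwayTeam=865: row 2 → {Venue,MatchID} = (P15, V86) ✓
AwayTeam=863: rows 3, 13 → {Venue,MatchID} takes values {(P44, V36), (P81, V98)} — violation
AwayTeam=853: row 4 → {Venue,MatchID} = (P81, V36) ✓
AwayTeam=856: rows 5, 7 → {Venue,MatchID} = (P42, V25), (P42, V25) ✓
AwayTeam=858: row 6 → {Venue,MatchID} = (P39, V23) ✓
AwayTeam=852: row 8 → {Venue,MatchID} = (P54, V95) ✓
AwayTeam=851: row 9 → {Venue,MatchID} = (P61, V97) ✓
AwayTeam=864: row 10 → {Venue,MatchID} = (P63, V24) ✓
AwayTeam=859: row 11 → {Venue,MatchID} = (P15, V95) ✓
AwayTeam=867: row 12 → {Venue,MatchID} = (P88, V98) ✓
AwayTeam=855: row 14 → {Venue,MatchID} = (P57, V59) ✓
AwayTeam=860: row 15 → {Venue,MatchID} = (P24, V14) ✓
The only AwayTeam value with inconsistent RHS is AwayTeam=863.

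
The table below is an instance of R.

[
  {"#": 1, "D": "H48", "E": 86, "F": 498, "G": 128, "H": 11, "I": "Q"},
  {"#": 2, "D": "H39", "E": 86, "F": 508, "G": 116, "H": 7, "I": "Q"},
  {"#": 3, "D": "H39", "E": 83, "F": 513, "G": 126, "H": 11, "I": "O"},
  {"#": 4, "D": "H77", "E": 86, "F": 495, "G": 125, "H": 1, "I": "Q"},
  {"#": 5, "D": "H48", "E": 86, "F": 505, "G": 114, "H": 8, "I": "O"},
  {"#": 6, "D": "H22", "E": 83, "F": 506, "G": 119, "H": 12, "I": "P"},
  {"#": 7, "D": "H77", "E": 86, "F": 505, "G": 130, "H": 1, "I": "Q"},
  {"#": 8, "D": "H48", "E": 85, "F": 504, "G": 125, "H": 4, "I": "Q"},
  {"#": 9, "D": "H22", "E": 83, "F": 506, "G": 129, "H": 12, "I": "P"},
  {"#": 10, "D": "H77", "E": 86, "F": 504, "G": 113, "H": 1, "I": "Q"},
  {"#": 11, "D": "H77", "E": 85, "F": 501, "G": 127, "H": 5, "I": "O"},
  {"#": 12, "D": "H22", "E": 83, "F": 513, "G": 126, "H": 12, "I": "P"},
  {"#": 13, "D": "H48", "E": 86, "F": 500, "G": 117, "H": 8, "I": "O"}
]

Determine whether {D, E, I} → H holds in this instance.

Yes

(D=H48, E=86, I=Q): row 1 → H = 11 ✓
(D=H39, E=86, I=Q): row 2 → H = 7 ✓
(D=H39, E=83, I=O): row 3 → H = 11 ✓
(D=H77, E=86, I=Q): rows 4, 7, 10 → H = 1, 1, 1 ✓
(D=H48, E=86, I=O): rows 5, 13 → H = 8, 8 ✓
(D=H22, E=83, I=P): rows 6, 9, 12 → H = 12, 12, 12 ✓
(D=H48, E=85, I=Q): row 8 → H = 4 ✓
(D=H77, E=85, I=O): row 11 → H = 5 ✓
Every {D, E, I} value is associated with a single H value, so {D, E, I} → H holds.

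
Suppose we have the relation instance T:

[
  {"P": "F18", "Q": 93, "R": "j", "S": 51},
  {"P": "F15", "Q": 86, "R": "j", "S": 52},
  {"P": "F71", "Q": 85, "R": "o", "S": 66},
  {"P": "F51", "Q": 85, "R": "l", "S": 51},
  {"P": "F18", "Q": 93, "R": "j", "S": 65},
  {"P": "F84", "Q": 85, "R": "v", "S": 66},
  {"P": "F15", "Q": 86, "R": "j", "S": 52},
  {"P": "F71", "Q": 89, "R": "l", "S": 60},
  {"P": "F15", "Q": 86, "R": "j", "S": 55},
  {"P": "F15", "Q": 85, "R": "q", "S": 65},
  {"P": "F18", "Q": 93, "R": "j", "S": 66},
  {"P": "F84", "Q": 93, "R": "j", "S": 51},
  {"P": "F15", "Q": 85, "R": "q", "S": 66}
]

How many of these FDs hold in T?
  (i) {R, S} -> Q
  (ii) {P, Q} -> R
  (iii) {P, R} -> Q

(i) {R, S} -> Q: every LHS value maps to a single RHS value — holds.
(ii) {P, Q} -> R: every LHS value maps to a single RHS value — holds.
(iii) {P, R} -> Q: every LHS value maps to a single RHS value — holds.
3 of the 3 dependencies hold.

3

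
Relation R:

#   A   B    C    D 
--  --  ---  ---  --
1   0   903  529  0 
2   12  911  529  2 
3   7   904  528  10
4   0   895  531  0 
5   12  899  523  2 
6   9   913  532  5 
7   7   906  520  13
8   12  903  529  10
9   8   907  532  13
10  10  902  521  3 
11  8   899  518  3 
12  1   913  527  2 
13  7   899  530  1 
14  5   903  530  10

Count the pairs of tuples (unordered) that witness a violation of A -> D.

6

A=0: all 2 rows agree on D — 0 pairs.
A=12: violating pairs (2,8), (5,8) — 2 pairs.
A=7: violating pairs (3,7), (3,13), (7,13) — 3 pairs.
A=8: violating pairs (9,11) — 1 pair.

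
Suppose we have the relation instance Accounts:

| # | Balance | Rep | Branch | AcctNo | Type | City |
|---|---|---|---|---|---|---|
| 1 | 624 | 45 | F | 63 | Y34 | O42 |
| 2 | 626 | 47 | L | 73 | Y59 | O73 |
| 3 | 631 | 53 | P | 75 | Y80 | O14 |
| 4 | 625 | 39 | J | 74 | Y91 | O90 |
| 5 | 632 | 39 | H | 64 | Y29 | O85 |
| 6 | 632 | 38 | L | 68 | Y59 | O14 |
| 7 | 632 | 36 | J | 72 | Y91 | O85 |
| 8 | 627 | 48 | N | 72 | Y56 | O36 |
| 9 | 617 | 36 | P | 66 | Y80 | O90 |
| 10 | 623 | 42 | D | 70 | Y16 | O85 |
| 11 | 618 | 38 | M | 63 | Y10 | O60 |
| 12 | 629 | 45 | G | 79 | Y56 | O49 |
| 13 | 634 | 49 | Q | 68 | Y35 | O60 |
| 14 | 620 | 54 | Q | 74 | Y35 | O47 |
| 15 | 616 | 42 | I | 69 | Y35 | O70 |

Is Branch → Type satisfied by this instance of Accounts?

Branch=F: row 1 → Type = Y34 ✓
Branch=L: rows 2, 6 → Type = Y59, Y59 ✓
Branch=P: rows 3, 9 → Type = Y80, Y80 ✓
Branch=J: rows 4, 7 → Type = Y91, Y91 ✓
Branch=H: row 5 → Type = Y29 ✓
Branch=N: row 8 → Type = Y56 ✓
Branch=D: row 10 → Type = Y16 ✓
Branch=M: row 11 → Type = Y10 ✓
Branch=G: row 12 → Type = Y56 ✓
Branch=Q: rows 13, 14 → Type = Y35, Y35 ✓
Branch=I: row 15 → Type = Y35 ✓
Every Branch value is associated with a single Type value, so Branch → Type holds.

Yes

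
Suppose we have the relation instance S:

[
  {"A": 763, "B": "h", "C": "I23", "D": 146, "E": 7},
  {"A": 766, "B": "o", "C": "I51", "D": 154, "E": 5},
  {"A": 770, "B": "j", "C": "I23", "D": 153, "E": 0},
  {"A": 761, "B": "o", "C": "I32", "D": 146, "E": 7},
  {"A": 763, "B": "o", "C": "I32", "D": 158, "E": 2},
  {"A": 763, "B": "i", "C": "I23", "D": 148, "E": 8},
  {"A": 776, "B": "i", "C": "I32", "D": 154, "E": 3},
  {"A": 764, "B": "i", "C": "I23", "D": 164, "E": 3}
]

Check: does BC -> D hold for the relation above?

No

(B=h, C=I23): 1 row → D = 146 ✓
(B=o, C=I51): 1 row → D = 154 ✓
(B=j, C=I23): 1 row → D = 153 ✓
(B=o, C=I32): 2 rows → D takes values {146, 158} — violation
(B=i, C=I23): 2 rows → D takes values {148, 164} — violation
(B=i, C=I32): 1 row → D = 154 ✓
Two rows agree on BC but differ on D, so BC -> D does not hold.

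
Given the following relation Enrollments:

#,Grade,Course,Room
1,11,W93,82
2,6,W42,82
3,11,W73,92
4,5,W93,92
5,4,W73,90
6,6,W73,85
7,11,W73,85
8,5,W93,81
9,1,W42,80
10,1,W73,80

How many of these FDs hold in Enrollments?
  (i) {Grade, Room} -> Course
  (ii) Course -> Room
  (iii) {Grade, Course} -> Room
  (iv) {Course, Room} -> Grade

(i) {Grade, Room} -> Course: (Grade=1, Room=80): rows 9, 10 → Course takes values {W42, W73} — violation — fails.
(ii) Course -> Room: Course=W93: rows 1, 4, 8 → Room takes values {82, 92, 81} — violation; Course=W42: rows 2, 9 → Room takes values {82, 80} — violation; Course=W73: rows 3, 5, 6, 7, 10 → Room takes values {92, 90, 85, 80} — violation — fails.
(iii) {Grade, Course} -> Room: (Grade=11, Course=W73): rows 3, 7 → Room takes values {92, 85} — violation; (Grade=5, Course=W93): rows 4, 8 → Room takes values {92, 81} — violation — fails.
(iv) {Course, Room} -> Grade: (Course=W73, Room=85): rows 6, 7 → Grade takes values {6, 11} — violation — fails.
None of the 4 dependencies hold.

0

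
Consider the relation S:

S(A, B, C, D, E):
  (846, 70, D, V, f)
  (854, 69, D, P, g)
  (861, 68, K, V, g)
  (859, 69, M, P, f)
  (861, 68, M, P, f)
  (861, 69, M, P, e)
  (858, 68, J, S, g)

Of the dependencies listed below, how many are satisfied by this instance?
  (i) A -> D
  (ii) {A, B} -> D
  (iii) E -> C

0

(i) A -> D: A=861: 3 rows → D takes values {V, P} — violation — fails.
(ii) {A, B} -> D: (A=861, B=68): 2 rows → D takes values {V, P} — violation — fails.
(iii) E -> C: E=f: 3 rows → C takes values {D, M} — violation; E=g: 3 rows → C takes values {D, K, J} — violation — fails.
None of the 3 dependencies hold.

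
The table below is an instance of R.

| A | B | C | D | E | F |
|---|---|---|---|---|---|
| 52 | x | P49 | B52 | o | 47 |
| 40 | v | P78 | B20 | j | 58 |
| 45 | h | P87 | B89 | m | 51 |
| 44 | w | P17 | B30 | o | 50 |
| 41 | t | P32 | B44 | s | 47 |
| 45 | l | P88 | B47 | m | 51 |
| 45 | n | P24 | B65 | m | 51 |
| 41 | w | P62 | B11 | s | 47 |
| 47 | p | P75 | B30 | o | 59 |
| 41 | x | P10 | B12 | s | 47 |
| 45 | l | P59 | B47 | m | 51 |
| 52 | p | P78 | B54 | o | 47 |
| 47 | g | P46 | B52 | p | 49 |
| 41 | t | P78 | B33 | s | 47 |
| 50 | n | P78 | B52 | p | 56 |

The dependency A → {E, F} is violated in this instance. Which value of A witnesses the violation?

A=52: 2 rows → {E,F} = (o, 47), (o, 47) ✓
A=40: 1 row → {E,F} = (j, 58) ✓
A=45: 4 rows → {E,F} = (m, 51), (m, 51), (m, 51), (m, 51) ✓
A=44: 1 row → {E,F} = (o, 50) ✓
A=41: 4 rows → {E,F} = (s, 47), (s, 47), (s, 47), (s, 47) ✓
A=47: 2 rows → {E,F} takes values {(o, 59), (p, 49)} — violation
A=50: 1 row → {E,F} = (p, 56) ✓
The only A value with inconsistent RHS is A=47.

47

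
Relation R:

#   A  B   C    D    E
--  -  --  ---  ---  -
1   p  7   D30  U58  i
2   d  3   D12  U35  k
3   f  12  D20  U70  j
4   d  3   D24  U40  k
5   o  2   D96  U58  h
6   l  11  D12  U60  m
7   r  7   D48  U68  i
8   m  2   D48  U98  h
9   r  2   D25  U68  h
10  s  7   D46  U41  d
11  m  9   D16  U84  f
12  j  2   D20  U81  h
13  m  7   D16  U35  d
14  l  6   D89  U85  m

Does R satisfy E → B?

No

E=i: rows 1, 7 → B = 7, 7 ✓
E=k: rows 2, 4 → B = 3, 3 ✓
E=j: row 3 → B = 12 ✓
E=h: rows 5, 8, 9, 12 → B = 2, 2, 2, 2 ✓
E=m: rows 6, 14 → B takes values {11, 6} — violation
E=d: rows 10, 13 → B = 7, 7 ✓
E=f: row 11 → B = 9 ✓
Two rows agree on E but differ on B, so E → B does not hold.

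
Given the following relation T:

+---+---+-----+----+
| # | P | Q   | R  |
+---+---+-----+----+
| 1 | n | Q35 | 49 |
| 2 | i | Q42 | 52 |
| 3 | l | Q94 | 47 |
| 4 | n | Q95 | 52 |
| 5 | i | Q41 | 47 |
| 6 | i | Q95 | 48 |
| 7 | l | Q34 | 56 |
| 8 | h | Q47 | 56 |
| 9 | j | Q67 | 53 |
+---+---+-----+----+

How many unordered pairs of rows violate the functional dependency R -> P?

3

R=52: violating pairs (2,4) — 1 pair.
R=47: violating pairs (3,5) — 1 pair.
R=56: violating pairs (7,8) — 1 pair.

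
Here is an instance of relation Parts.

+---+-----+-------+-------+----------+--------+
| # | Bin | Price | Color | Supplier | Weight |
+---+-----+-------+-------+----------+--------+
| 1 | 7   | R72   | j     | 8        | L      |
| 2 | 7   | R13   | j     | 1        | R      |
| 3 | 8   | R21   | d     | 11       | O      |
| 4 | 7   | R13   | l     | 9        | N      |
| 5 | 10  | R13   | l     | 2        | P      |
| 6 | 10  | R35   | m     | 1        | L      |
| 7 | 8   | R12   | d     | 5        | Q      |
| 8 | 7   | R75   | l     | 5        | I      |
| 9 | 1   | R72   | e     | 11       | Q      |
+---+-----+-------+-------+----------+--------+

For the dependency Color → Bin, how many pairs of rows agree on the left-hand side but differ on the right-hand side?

2

Color=j: all 2 rows agree on Bin — 0 pairs.
Color=d: all 2 rows agree on Bin — 0 pairs.
Color=l: violating pairs (4,5), (5,8) — 2 pairs.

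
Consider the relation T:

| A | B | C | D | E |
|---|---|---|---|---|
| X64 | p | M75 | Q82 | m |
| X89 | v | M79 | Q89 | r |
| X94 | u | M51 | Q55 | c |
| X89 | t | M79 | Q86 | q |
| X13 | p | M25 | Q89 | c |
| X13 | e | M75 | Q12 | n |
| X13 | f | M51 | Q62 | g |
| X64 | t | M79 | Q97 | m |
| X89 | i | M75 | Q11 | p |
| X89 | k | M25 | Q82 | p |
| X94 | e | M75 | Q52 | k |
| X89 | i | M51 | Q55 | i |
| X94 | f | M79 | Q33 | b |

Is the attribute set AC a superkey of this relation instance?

No

Two distinct rows share (A=X89, C=M79), so AC does not determine every attribute — not a superkey.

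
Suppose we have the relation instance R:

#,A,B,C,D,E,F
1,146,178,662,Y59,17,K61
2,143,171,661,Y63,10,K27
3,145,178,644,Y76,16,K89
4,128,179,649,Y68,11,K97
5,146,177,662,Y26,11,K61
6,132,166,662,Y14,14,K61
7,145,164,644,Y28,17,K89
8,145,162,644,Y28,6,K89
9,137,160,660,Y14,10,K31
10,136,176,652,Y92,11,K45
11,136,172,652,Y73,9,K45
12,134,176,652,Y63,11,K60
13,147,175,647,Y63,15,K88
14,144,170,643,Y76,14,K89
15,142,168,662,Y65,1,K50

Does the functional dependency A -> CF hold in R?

A=146: rows 1, 5 → {C,F} = (662, K61), (662, K61) ✓
A=143: row 2 → {C,F} = (661, K27) ✓
A=145: rows 3, 7, 8 → {C,F} = (644, K89), (644, K89), (644, K89) ✓
A=128: row 4 → {C,F} = (649, K97) ✓
A=132: row 6 → {C,F} = (662, K61) ✓
A=137: row 9 → {C,F} = (660, K31) ✓
A=136: rows 10, 11 → {C,F} = (652, K45), (652, K45) ✓
A=134: row 12 → {C,F} = (652, K60) ✓
A=147: row 13 → {C,F} = (647, K88) ✓
A=144: row 14 → {C,F} = (643, K89) ✓
A=142: row 15 → {C,F} = (662, K50) ✓
Every A value is associated with a single CF value, so A -> CF holds.

Yes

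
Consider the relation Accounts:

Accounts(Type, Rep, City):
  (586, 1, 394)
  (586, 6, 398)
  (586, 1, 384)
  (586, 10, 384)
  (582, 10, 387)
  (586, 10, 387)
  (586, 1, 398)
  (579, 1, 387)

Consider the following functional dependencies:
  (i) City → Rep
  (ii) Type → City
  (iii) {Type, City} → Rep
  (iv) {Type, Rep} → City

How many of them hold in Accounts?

(i) City → Rep: City=398: 2 rows → Rep takes values {6, 1} — violation; City=384: 2 rows → Rep takes values {1, 10} — violation; City=387: 3 rows → Rep takes values {10, 1} — violation — fails.
(ii) Type → City: Type=586: 6 rows → City takes values {394, 398, 384, 387} — violation — fails.
(iii) {Type, City} → Rep: (Type=586, City=398): 2 rows → Rep takes values {6, 1} — violation; (Type=586, City=384): 2 rows → Rep takes values {1, 10} — violation — fails.
(iv) {Type, Rep} → City: (Type=586, Rep=1): 3 rows → City takes values {394, 384, 398} — violation; (Type=586, Rep=10): 2 rows → City takes values {384, 387} — violation — fails.
None of the 4 dependencies hold.

0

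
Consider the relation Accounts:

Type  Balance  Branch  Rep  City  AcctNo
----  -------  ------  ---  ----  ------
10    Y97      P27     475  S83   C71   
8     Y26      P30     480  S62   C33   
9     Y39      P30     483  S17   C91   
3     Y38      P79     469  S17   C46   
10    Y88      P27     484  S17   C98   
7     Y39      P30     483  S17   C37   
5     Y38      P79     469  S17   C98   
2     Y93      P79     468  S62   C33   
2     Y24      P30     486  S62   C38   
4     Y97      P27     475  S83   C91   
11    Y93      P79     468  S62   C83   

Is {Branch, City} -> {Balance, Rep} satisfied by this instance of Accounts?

No

(Branch=P27, City=S83): 2 rows → {Balance,Rep} = (Y97, 475), (Y97, 475) ✓
(Branch=P30, City=S62): 2 rows → {Balance,Rep} takes values {(Y26, 480), (Y24, 486)} — violation
(Branch=P30, City=S17): 2 rows → {Balance,Rep} = (Y39, 483), (Y39, 483) ✓
(Branch=P79, City=S17): 2 rows → {Balance,Rep} = (Y38, 469), (Y38, 469) ✓
(Branch=P27, City=S17): 1 row → {Balance,Rep} = (Y88, 484) ✓
(Branch=P79, City=S62): 2 rows → {Balance,Rep} = (Y93, 468), (Y93, 468) ✓
Two rows agree on {Branch, City} but differ on {Balance, Rep}, so {Branch, City} -> {Balance, Rep} does not hold.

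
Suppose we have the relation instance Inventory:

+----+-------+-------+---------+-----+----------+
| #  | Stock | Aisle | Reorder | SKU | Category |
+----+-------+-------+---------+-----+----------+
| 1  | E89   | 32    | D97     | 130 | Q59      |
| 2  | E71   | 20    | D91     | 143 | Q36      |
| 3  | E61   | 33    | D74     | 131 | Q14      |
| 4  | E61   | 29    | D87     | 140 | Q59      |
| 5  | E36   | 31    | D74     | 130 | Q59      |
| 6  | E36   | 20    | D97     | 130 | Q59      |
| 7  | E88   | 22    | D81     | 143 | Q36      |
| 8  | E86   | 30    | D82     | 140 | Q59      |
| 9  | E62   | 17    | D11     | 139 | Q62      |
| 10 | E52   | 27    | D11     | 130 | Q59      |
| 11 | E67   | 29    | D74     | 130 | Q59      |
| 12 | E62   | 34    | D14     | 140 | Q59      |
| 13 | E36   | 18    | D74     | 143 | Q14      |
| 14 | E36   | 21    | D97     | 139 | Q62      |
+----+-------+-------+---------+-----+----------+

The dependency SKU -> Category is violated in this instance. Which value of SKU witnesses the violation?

SKU=130: rows 1, 5, 6, 10, 11 → Category = Q59, Q59, Q59, Q59, Q59 ✓
SKU=143: rows 2, 7, 13 → Category takes values {Q36, Q14} — violation
SKU=131: row 3 → Category = Q14 ✓
SKU=140: rows 4, 8, 12 → Category = Q59, Q59, Q59 ✓
SKU=139: rows 9, 14 → Category = Q62, Q62 ✓
The only SKU value with inconsistent Category is SKU=143.

143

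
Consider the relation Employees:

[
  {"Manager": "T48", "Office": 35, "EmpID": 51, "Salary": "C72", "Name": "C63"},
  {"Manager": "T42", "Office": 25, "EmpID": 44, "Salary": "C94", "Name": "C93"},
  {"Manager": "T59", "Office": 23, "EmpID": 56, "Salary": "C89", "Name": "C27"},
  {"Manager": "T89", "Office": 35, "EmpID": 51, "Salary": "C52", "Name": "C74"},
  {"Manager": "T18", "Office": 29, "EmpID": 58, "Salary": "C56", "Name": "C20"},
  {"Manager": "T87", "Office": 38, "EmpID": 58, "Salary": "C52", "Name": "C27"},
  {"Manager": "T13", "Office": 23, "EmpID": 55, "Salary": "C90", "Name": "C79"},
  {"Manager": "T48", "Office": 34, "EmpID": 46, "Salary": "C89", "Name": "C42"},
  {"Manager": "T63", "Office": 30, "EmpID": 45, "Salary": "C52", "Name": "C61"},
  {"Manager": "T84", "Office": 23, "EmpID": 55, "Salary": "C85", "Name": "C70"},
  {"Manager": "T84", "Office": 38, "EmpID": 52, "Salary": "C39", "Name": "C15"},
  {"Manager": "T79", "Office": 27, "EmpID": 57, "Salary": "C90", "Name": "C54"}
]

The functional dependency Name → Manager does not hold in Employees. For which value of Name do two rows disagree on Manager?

Name=C63: 1 row → Manager = T48 ✓
Name=C93: 1 row → Manager = T42 ✓
Name=C27: 2 rows → Manager takes values {T59, T87} — violation
Name=C74: 1 row → Manager = T89 ✓
Name=C20: 1 row → Manager = T18 ✓
Name=C79: 1 row → Manager = T13 ✓
Name=C42: 1 row → Manager = T48 ✓
Name=C61: 1 row → Manager = T63 ✓
Name=C70: 1 row → Manager = T84 ✓
Name=C15: 1 row → Manager = T84 ✓
Name=C54: 1 row → Manager = T79 ✓
The only Name value with inconsistent Manager is Name=C27.

C27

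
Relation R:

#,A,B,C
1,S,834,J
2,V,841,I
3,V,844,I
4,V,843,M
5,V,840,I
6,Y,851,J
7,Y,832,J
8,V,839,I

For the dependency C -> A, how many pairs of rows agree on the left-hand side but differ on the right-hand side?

C=J: violating pairs (1,6), (1,7) — 2 pairs.
C=I: all 4 rows agree on A — 0 pairs.

2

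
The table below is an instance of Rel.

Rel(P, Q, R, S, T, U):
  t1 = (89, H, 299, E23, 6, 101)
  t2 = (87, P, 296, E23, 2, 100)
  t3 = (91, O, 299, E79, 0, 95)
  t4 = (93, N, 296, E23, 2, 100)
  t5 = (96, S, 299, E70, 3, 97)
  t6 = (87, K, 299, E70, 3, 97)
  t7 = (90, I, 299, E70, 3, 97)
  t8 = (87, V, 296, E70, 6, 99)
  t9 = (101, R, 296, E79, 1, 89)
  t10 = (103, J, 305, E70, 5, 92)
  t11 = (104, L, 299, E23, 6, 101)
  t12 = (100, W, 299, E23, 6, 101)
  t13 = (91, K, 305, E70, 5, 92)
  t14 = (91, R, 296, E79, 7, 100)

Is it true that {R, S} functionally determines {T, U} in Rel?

No

(R=299, S=E23): rows 1, 11, 12 → {T,U} = (6, 101), (6, 101), (6, 101) ✓
(R=296, S=E23): rows 2, 4 → {T,U} = (2, 100), (2, 100) ✓
(R=299, S=E79): row 3 → {T,U} = (0, 95) ✓
(R=299, S=E70): rows 5, 6, 7 → {T,U} = (3, 97), (3, 97), (3, 97) ✓
(R=296, S=E70): row 8 → {T,U} = (6, 99) ✓
(R=296, S=E79): rows 9, 14 → {T,U} takes values {(1, 89), (7, 100)} — violation
(R=305, S=E70): rows 10, 13 → {T,U} = (5, 92), (5, 92) ✓
Two rows agree on {R, S} but differ on {T, U}, so {R, S} -> {T, U} does not hold.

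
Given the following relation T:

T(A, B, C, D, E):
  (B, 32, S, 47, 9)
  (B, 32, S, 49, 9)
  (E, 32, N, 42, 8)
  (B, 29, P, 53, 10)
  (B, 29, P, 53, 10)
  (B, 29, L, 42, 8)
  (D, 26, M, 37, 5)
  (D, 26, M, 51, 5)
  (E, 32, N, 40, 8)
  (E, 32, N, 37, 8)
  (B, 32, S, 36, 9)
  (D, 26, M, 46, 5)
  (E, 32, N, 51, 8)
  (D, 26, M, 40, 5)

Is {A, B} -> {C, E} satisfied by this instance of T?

(A=B, B=32): 3 rows → {C,E} = (S, 9), (S, 9), (S, 9) ✓
(A=E, B=32): 4 rows → {C,E} = (N, 8), (N, 8), (N, 8), (N, 8) ✓
(A=B, B=29): 3 rows → {C,E} takes values {(P, 10), (L, 8)} — violation
(A=D, B=26): 4 rows → {C,E} = (M, 5), (M, 5), (M, 5), (M, 5) ✓
Two rows agree on {A, B} but differ on {C, E}, so {A, B} -> {C, E} does not hold.

No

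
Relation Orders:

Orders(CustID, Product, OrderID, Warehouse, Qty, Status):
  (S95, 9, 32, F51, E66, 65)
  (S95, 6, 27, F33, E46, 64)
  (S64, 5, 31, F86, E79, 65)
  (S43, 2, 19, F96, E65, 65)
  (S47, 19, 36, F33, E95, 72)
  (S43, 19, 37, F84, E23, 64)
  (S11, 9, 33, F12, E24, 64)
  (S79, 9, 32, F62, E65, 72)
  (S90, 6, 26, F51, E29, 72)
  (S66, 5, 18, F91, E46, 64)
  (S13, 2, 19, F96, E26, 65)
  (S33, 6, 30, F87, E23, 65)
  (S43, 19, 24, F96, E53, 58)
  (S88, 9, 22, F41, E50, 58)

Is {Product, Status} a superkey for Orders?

Two distinct rows share (Product=2, Status=65), so {Product, Status} does not determine every attribute — not a superkey.

No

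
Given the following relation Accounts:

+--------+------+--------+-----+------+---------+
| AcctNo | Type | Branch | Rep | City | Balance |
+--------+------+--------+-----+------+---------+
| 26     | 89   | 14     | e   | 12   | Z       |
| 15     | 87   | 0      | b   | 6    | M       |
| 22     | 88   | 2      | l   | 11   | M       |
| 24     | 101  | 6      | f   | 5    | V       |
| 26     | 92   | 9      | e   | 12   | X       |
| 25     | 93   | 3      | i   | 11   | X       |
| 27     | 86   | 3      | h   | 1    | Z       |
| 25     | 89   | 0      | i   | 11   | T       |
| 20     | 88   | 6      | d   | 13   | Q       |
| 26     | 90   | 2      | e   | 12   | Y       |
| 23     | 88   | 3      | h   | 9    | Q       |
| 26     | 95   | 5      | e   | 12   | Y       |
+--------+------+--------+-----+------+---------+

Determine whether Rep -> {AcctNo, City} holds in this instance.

Rep=e: 4 rows → {AcctNo,City} = (26, 12), (26, 12), (26, 12), (26, 12) ✓
Rep=b: 1 row → {AcctNo,City} = (15, 6) ✓
Rep=l: 1 row → {AcctNo,City} = (22, 11) ✓
Rep=f: 1 row → {AcctNo,City} = (24, 5) ✓
Rep=i: 2 rows → {AcctNo,City} = (25, 11), (25, 11) ✓
Rep=h: 2 rows → {AcctNo,City} takes values {(27, 1), (23, 9)} — violation
Rep=d: 1 row → {AcctNo,City} = (20, 13) ✓
Two rows agree on Rep but differ on {AcctNo, City}, so Rep -> {AcctNo, City} does not hold.

No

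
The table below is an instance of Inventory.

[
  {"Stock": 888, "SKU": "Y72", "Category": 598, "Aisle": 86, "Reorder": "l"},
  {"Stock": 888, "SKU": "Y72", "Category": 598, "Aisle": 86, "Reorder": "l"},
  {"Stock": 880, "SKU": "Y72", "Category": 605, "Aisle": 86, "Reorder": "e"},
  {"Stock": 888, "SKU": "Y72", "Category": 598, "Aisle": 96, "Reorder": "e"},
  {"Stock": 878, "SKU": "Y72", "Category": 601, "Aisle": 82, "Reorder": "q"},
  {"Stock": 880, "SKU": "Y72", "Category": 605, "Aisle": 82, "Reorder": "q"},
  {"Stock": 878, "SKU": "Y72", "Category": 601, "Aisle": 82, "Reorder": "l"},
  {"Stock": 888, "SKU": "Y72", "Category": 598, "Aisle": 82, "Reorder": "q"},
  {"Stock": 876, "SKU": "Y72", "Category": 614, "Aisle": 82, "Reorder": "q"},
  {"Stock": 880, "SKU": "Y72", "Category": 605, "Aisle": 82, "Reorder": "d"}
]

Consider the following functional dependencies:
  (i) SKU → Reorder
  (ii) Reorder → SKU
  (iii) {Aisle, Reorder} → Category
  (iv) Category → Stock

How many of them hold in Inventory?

(i) SKU → Reorder: SKU=Y72: 10 rows → Reorder takes values {l, e, q, d} — violation — fails.
(ii) Reorder → SKU: every LHS value maps to a single RHS value — holds.
(iii) {Aisle, Reorder} → Category: (Aisle=82, Reorder=q): 4 rows → Category takes values {601, 605, 598, 614} — violation — fails.
(iv) Category → Stock: every LHS value maps to a single RHS value — holds.
2 of the 4 dependencies hold.

2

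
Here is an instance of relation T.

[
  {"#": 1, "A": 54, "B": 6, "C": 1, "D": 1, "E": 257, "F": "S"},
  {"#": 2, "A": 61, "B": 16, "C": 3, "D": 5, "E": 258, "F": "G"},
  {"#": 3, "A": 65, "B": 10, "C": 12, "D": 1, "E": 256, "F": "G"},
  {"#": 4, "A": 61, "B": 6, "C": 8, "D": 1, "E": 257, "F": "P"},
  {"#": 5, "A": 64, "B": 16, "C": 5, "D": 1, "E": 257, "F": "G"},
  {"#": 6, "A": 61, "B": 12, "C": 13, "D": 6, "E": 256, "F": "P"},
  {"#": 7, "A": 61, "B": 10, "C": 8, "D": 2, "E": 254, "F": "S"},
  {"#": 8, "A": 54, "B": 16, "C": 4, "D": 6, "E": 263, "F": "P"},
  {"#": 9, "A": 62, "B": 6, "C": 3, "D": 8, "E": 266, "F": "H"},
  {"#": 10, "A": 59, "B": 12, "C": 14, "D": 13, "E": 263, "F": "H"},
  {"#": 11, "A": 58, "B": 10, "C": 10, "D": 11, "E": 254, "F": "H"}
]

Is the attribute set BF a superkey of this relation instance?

No

Rows 2 and 5 have the same BF value (B=16, F=G) but are distinct tuples, so BF does not determine every attribute — not a superkey.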